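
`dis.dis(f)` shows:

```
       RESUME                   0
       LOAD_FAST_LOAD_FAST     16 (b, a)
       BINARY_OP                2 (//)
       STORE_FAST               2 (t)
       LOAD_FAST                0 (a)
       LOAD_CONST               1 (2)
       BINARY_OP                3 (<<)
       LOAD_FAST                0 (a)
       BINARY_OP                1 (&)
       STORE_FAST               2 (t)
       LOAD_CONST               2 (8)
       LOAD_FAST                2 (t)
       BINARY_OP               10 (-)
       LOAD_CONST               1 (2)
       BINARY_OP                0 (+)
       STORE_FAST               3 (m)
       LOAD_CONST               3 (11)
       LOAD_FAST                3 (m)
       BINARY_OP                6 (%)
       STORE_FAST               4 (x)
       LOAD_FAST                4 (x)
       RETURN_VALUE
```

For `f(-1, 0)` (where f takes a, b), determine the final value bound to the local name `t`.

LOAD_FAST_LOAD_FAST b,a → push 0,-1. Stack: [0, -1]
BINARY_OP // → 0 // -1 = 0. Stack: [0]
STORE_FAST t → t=0. Stack: []
LOAD_FAST a → push -1. Stack: [-1]
LOAD_CONST → push 2. Stack: [-1, 2]
BINARY_OP << → -1 << 2 = -4. Stack: [-4]
LOAD_FAST a → push -1. Stack: [-4, -1]
BINARY_OP & → -4 & -1 = -4. Stack: [-4]
STORE_FAST t → t=-4. Stack: []
LOAD_CONST → push 8. Stack: [8]
LOAD_FAST t → push -4. Stack: [8, -4]
BINARY_OP - → 8 - -4 = 12. Stack: [12]
LOAD_CONST → push 2. Stack: [12, 2]
BINARY_OP + → 12 + 2 = 14. Stack: [14]
STORE_FAST m → m=14. Stack: []
LOAD_CONST → push 11. Stack: [11]
LOAD_FAST m → push 14. Stack: [11, 14]
BINARY_OP % → 11 % 14 = 11. Stack: [11]
STORE_FAST x → x=11. Stack: []
LOAD_FAST x → push 11. Stack: [11]
RETURN_VALUE → return 11.

-4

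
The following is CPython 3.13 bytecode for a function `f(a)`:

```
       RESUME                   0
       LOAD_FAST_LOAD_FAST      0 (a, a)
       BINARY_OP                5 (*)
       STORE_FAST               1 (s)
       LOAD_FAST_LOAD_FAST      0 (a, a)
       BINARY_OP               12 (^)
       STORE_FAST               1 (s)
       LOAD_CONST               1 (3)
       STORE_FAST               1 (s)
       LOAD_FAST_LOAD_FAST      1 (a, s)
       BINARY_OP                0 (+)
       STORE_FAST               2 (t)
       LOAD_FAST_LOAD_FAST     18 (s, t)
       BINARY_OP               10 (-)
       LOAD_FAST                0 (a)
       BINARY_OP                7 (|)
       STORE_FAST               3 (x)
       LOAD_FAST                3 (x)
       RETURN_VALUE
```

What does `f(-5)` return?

-1

LOAD_FAST_LOAD_FAST a,a → push -5,-5. Stack: [-5, -5]
BINARY_OP * → -5 * -5 = 25. Stack: [25]
STORE_FAST s → s=25. Stack: []
LOAD_FAST_LOAD_FAST a,a → push -5,-5. Stack: [-5, -5]
BINARY_OP ^ → -5 ^ -5 = 0. Stack: [0]
STORE_FAST s → s=0. Stack: []
LOAD_CONST → push 3. Stack: [3]
STORE_FAST s → s=3. Stack: []
LOAD_FAST_LOAD_FAST a,s → push -5,3. Stack: [-5, 3]
BINARY_OP + → -5 + 3 = -2. Stack: [-2]
STORE_FAST t → t=-2. Stack: []
LOAD_FAST_LOAD_FAST s,t → push 3,-2. Stack: [3, -2]
BINARY_OP - → 3 - -2 = 5. Stack: [5]
LOAD_FAST a → push -5. Stack: [5, -5]
BINARY_OP | → 5 | -5 = -1. Stack: [-1]
STORE_FAST x → x=-1. Stack: []
LOAD_FAST x → push -1. Stack: [-1]
RETURN_VALUE → return -1.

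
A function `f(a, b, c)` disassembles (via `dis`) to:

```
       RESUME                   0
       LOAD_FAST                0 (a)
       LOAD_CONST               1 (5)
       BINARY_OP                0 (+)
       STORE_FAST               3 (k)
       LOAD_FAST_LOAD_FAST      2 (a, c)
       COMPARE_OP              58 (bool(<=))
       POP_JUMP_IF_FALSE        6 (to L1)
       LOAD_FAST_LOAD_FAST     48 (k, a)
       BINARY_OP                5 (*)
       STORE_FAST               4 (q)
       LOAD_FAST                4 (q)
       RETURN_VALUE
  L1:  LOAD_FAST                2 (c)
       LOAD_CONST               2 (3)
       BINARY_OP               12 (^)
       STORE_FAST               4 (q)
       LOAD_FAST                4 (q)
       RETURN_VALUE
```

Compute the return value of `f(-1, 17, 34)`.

-4

LOAD_FAST a → push -1. Stack: [-1]
LOAD_CONST → push 5. Stack: [-1, 5]
BINARY_OP + → -1 + 5 = 4. Stack: [4]
STORE_FAST k → k=4. Stack: []
LOAD_FAST_LOAD_FAST a,c → push -1,34. Stack: [-1, 34]
COMPARE_OP bool(<=) → -1 vs 34 = True. Stack: [True]
POP_JUMP_IF_FALSE → pop True; no jump. Stack: []
LOAD_FAST_LOAD_FAST k,a → push 4,-1. Stack: [4, -1]
BINARY_OP * → 4 * -1 = -4. Stack: [-4]
STORE_FAST q → q=-4. Stack: []
LOAD_FAST q → push -4. Stack: [-4]
RETURN_VALUE → return -4.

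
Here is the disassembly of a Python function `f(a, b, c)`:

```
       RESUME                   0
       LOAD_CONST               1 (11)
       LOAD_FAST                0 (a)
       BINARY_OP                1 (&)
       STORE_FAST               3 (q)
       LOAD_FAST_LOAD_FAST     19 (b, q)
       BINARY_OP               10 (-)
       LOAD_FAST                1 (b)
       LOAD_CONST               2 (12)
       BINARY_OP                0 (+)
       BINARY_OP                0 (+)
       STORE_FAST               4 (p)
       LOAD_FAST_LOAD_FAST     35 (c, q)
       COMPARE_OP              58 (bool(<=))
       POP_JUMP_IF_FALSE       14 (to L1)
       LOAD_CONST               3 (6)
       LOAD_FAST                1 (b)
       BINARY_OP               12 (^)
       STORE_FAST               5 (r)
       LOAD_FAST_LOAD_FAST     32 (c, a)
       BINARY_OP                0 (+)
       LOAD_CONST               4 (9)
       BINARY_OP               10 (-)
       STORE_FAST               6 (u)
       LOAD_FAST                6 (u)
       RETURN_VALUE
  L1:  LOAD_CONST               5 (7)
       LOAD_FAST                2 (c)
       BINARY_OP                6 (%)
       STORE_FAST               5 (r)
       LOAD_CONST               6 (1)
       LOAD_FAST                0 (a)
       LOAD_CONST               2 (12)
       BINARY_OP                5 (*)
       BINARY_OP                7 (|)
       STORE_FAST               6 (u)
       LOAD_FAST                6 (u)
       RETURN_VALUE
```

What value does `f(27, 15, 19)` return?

LOAD_CONST → push 11. Stack: [11]
LOAD_FAST a → push 27. Stack: [11, 27]
BINARY_OP & → 11 & 27 = 11. Stack: [11]
STORE_FAST q → q=11. Stack: []
LOAD_FAST_LOAD_FAST b,q → push 15,11. Stack: [15, 11]
BINARY_OP - → 15 - 11 = 4. Stack: [4]
LOAD_FAST b → push 15. Stack: [4, 15]
LOAD_CONST → push 12. Stack: [4, 15, 12]
BINARY_OP + → 15 + 12 = 27. Stack: [4, 27]
BINARY_OP + → 4 + 27 = 31. Stack: [31]
STORE_FAST p → p=31. Stack: []
LOAD_FAST_LOAD_FAST c,q → push 19,11. Stack: [19, 11]
COMPARE_OP bool(<=) → 19 vs 11 = False. Stack: [False]
POP_JUMP_IF_FALSE → pop False; jump. Stack: []
LOAD_CONST → push 7. Stack: [7]
LOAD_FAST c → push 19. Stack: [7, 19]
BINARY_OP % → 7 % 19 = 7. Stack: [7]
STORE_FAST r → r=7. Stack: []
LOAD_CONST → push 1. Stack: [1]
LOAD_FAST a → push 27. Stack: [1, 27]
LOAD_CONST → push 12. Stack: [1, 27, 12]
BINARY_OP * → 27 * 12 = 324. Stack: [1, 324]
BINARY_OP | → 1 | 324 = 325. Stack: [325]
STORE_FAST u → u=325. Stack: []
LOAD_FAST u → push 325. Stack: [325]
RETURN_VALUE → return 325.

325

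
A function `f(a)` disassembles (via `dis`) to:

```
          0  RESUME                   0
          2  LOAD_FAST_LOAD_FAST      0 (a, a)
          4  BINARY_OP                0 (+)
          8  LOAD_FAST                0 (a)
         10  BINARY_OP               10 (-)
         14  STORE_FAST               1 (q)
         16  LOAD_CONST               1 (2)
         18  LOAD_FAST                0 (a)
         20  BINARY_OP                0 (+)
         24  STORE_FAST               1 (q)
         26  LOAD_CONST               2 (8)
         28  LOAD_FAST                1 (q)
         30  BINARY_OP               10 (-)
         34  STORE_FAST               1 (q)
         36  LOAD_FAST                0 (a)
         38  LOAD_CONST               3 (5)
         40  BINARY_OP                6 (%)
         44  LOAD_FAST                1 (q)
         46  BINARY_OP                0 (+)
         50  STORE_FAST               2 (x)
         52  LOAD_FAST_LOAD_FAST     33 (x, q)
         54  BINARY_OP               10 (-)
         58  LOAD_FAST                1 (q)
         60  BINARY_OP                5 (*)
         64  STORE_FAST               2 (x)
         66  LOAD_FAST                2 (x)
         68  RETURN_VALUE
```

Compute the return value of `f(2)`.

8

LOAD_FAST_LOAD_FAST a,a → push 2,2. Stack: [2, 2]
BINARY_OP + → 2 + 2 = 4. Stack: [4]
LOAD_FAST a → push 2. Stack: [4, 2]
BINARY_OP - → 4 - 2 = 2. Stack: [2]
STORE_FAST q → q=2. Stack: []
LOAD_CONST → push 2. Stack: [2]
LOAD_FAST a → push 2. Stack: [2, 2]
BINARY_OP + → 2 + 2 = 4. Stack: [4]
STORE_FAST q → q=4. Stack: []
LOAD_CONST → push 8. Stack: [8]
LOAD_FAST q → push 4. Stack: [8, 4]
BINARY_OP - → 8 - 4 = 4. Stack: [4]
STORE_FAST q → q=4. Stack: []
LOAD_FAST a → push 2. Stack: [2]
LOAD_CONST → push 5. Stack: [2, 5]
BINARY_OP % → 2 % 5 = 2. Stack: [2]
LOAD_FAST q → push 4. Stack: [2, 4]
BINARY_OP + → 2 + 4 = 6. Stack: [6]
STORE_FAST x → x=6. Stack: []
LOAD_FAST_LOAD_FAST x,q → push 6,4. Stack: [6, 4]
BINARY_OP - → 6 - 4 = 2. Stack: [2]
LOAD_FAST q → push 4. Stack: [2, 4]
BINARY_OP * → 2 * 4 = 8. Stack: [8]
STORE_FAST x → x=8. Stack: []
LOAD_FAST x → push 8. Stack: [8]
RETURN_VALUE → return 8.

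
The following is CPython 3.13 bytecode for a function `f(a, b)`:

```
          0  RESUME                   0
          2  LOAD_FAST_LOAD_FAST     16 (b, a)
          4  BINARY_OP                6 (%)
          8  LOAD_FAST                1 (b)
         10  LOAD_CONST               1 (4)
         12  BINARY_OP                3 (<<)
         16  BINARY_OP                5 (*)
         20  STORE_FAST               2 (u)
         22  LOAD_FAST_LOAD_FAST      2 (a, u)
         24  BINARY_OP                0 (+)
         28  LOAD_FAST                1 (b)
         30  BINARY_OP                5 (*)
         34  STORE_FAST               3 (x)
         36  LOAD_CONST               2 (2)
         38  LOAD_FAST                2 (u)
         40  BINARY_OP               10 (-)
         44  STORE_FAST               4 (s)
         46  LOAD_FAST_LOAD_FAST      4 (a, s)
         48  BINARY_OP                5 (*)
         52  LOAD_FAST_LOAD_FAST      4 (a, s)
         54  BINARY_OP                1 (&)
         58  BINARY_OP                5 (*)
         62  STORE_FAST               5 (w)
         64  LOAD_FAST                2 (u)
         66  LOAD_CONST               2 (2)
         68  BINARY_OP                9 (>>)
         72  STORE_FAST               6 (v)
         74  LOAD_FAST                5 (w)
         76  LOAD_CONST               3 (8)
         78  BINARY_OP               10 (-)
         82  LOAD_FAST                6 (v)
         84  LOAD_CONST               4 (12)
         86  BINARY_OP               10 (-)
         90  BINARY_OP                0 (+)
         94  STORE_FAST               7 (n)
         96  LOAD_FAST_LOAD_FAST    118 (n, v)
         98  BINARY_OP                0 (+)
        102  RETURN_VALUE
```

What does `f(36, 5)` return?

-458316

LOAD_FAST_LOAD_FAST b,a → push 5,36. Stack: [5, 36]
BINARY_OP % → 5 % 36 = 5. Stack: [5]
LOAD_FAST b → push 5. Stack: [5, 5]
LOAD_CONST → push 4. Stack: [5, 5, 4]
BINARY_OP << → 5 << 4 = 80. Stack: [5, 80]
BINARY_OP * → 5 * 80 = 400. Stack: [400]
STORE_FAST u → u=400. Stack: []
LOAD_FAST_LOAD_FAST a,u → push 36,400. Stack: [36, 400]
BINARY_OP + → 36 + 400 = 436. Stack: [436]
LOAD_FAST b → push 5. Stack: [436, 5]
BINARY_OP * → 436 * 5 = 2180. Stack: [2180]
STORE_FAST x → x=2180. Stack: []
LOAD_CONST → push 2. Stack: [2]
LOAD_FAST u → push 400. Stack: [2, 400]
BINARY_OP - → 2 - 400 = -398. Stack: [-398]
STORE_FAST s → s=-398. Stack: []
LOAD_FAST_LOAD_FAST a,s → push 36,-398. Stack: [36, -398]
BINARY_OP * → 36 * -398 = -14328. Stack: [-14328]
LOAD_FAST_LOAD_FAST a,s → push 36,-398. Stack: [-14328, 36, -398]
BINARY_OP & → 36 & -398 = 32. Stack: [-14328, 32]
BINARY_OP * → -14328 * 32 = -458496. Stack: [-458496]
STORE_FAST w → w=-458496. Stack: []
LOAD_FAST u → push 400. Stack: [400]
LOAD_CONST → push 2. Stack: [400, 2]
BINARY_OP >> → 400 >> 2 = 100. Stack: [100]
STORE_FAST v → v=100. Stack: []
LOAD_FAST w → push -458496. Stack: [-458496]
LOAD_CONST → push 8. Stack: [-458496, 8]
BINARY_OP - → -458496 - 8 = -458504. Stack: [-458504]
LOAD_FAST v → push 100. Stack: [-458504, 100]
LOAD_CONST → push 12. Stack: [-458504, 100, 12]
BINARY_OP - → 100 - 12 = 88. Stack: [-458504, 88]
BINARY_OP + → -458504 + 88 = -458416. Stack: [-458416]
STORE_FAST n → n=-458416. Stack: []
LOAD_FAST_LOAD_FAST n,v → push -458416,100. Stack: [-458416, 100]
BINARY_OP + → -458416 + 100 = -458316. Stack: [-458316]
RETURN_VALUE → return -458316.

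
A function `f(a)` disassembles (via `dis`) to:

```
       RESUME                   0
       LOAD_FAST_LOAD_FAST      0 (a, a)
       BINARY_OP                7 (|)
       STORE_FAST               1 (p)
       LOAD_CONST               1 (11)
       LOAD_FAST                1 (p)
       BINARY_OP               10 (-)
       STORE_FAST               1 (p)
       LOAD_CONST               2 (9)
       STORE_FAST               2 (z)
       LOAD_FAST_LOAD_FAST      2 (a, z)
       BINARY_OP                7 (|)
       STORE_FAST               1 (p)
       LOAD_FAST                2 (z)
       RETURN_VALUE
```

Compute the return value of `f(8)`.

9

LOAD_FAST_LOAD_FAST a,a → push 8,8. Stack: [8, 8]
BINARY_OP | → 8 | 8 = 8. Stack: [8]
STORE_FAST p → p=8. Stack: []
LOAD_CONST → push 11. Stack: [11]
LOAD_FAST p → push 8. Stack: [11, 8]
BINARY_OP - → 11 - 8 = 3. Stack: [3]
STORE_FAST p → p=3. Stack: []
LOAD_CONST → push 9. Stack: [9]
STORE_FAST z → z=9. Stack: []
LOAD_FAST_LOAD_FAST a,z → push 8,9. Stack: [8, 9]
BINARY_OP | → 8 | 9 = 9. Stack: [9]
STORE_FAST p → p=9. Stack: []
LOAD_FAST z → push 9. Stack: [9]
RETURN_VALUE → return 9.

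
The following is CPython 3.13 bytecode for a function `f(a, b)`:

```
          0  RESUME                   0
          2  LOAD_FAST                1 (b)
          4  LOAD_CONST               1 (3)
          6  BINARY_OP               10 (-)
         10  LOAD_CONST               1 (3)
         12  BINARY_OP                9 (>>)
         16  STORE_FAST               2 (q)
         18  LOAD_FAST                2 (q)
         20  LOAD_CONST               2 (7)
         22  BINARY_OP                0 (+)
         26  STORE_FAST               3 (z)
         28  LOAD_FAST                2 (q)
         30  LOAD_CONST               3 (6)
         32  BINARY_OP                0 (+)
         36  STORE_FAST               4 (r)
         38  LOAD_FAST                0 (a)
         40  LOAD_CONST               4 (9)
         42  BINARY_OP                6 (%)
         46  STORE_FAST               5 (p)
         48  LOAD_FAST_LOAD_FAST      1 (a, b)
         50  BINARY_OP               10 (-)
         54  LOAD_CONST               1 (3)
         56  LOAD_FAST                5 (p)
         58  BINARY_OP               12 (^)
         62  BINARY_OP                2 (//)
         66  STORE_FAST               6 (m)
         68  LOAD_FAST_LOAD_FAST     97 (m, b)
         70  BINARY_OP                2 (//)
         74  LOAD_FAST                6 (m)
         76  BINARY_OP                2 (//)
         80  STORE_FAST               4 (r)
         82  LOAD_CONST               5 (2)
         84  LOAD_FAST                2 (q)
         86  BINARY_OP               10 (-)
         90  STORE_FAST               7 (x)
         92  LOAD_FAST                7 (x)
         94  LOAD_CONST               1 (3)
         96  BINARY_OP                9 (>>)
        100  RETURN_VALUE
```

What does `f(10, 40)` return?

-1

LOAD_FAST b → push 40. Stack: [40]
LOAD_CONST → push 3. Stack: [40, 3]
BINARY_OP - → 40 - 3 = 37. Stack: [37]
LOAD_CONST → push 3. Stack: [37, 3]
BINARY_OP >> → 37 >> 3 = 4. Stack: [4]
STORE_FAST q → q=4. Stack: []
LOAD_FAST q → push 4. Stack: [4]
LOAD_CONST → push 7. Stack: [4, 7]
BINARY_OP + → 4 + 7 = 11. Stack: [11]
STORE_FAST z → z=11. Stack: []
LOAD_FAST q → push 4. Stack: [4]
LOAD_CONST → push 6. Stack: [4, 6]
BINARY_OP + → 4 + 6 = 10. Stack: [10]
STORE_FAST r → r=10. Stack: []
LOAD_FAST a → push 10. Stack: [10]
LOAD_CONST → push 9. Stack: [10, 9]
BINARY_OP % → 10 % 9 = 1. Stack: [1]
STORE_FAST p → p=1. Stack: []
LOAD_FAST_LOAD_FAST a,b → push 10,40. Stack: [10, 40]
BINARY_OP - → 10 - 40 = -30. Stack: [-30]
LOAD_CONST → push 3. Stack: [-30, 3]
LOAD_FAST p → push 1. Stack: [-30, 3, 1]
BINARY_OP ^ → 3 ^ 1 = 2. Stack: [-30, 2]
BINARY_OP // → -30 // 2 = -15. Stack: [-15]
STORE_FAST m → m=-15. Stack: []
LOAD_FAST_LOAD_FAST m,b → push -15,40. Stack: [-15, 40]
BINARY_OP // → -15 // 40 = -1. Stack: [-1]
LOAD_FAST m → push -15. Stack: [-1, -15]
BINARY_OP // → -1 // -15 = 0. Stack: [0]
STORE_FAST r → r=0. Stack: []
LOAD_CONST → push 2. Stack: [2]
LOAD_FAST q → push 4. Stack: [2, 4]
BINARY_OP - → 2 - 4 = -2. Stack: [-2]
STORE_FAST x → x=-2. Stack: []
LOAD_FAST x → push -2. Stack: [-2]
LOAD_CONST → push 3. Stack: [-2, 3]
BINARY_OP >> → -2 >> 3 = -1. Stack: [-1]
RETURN_VALUE → return -1.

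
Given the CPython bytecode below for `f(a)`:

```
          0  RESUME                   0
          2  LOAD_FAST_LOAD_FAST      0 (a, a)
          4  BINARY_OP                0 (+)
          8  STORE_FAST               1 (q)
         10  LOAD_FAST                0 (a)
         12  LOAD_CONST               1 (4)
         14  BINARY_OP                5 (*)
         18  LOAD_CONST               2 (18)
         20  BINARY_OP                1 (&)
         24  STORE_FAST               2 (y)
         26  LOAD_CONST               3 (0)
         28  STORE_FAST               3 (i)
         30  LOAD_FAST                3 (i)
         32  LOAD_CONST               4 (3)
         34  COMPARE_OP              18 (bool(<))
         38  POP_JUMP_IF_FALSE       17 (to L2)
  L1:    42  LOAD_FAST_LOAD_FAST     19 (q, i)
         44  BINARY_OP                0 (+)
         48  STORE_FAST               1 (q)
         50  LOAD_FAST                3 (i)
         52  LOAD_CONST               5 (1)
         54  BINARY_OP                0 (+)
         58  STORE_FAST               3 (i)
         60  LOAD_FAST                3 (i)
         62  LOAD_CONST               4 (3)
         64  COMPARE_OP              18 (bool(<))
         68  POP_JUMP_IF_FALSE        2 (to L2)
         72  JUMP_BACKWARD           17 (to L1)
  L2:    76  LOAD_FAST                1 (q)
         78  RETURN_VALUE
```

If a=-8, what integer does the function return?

LOAD_FAST_LOAD_FAST a,a → push -8,-8. Stack: [-8, -8]
BINARY_OP + → -8 + -8 = -16. Stack: [-16]
STORE_FAST q → q=-16. Stack: []
LOAD_FAST a → push -8. Stack: [-8]
LOAD_CONST → push 4. Stack: [-8, 4]
BINARY_OP * → -8 * 4 = -32. Stack: [-32]
LOAD_CONST → push 18. Stack: [-32, 18]
BINARY_OP & → -32 & 18 = 0. Stack: [0]
STORE_FAST y → y=0. Stack: []
LOAD_CONST → push 0. Stack: [0]
STORE_FAST i → i=0. Stack: []
LOAD_FAST i → push 0. Stack: [0]
LOAD_CONST → push 3. Stack: [0, 3]
COMPARE_OP bool(<) → 0 vs 3 = True. Stack: [True]
POP_JUMP_IF_FALSE → pop True; no jump. Stack: []
LOAD_FAST_LOAD_FAST q,i → push -16,0. Stack: [-16, 0]
BINARY_OP + → -16 + 0 = -16. Stack: [-16]
STORE_FAST q → q=-16. Stack: []
LOAD_FAST i → push 0. Stack: [0]
LOAD_CONST → push 1. Stack: [0, 1]
BINARY_OP + → 0 + 1 = 1. Stack: [1]
STORE_FAST i → i=1. Stack: []
LOAD_FAST i → push 1. Stack: [1]
LOAD_CONST → push 3. Stack: [1, 3]
COMPARE_OP bool(<) → 1 vs 3 = True. Stack: [True]
POP_JUMP_IF_FALSE → pop True; no jump. Stack: []
LOAD_FAST_LOAD_FAST q,i → push -16,1. Stack: [-16, 1]
BINARY_OP + → -16 + 1 = -15. Stack: [-15]
STORE_FAST q → q=-15. Stack: []
LOAD_FAST i → push 1. Stack: [1]
LOAD_CONST → push 1. Stack: [1, 1]
BINARY_OP + → 1 + 1 = 2. Stack: [2]
STORE_FAST i → i=2. Stack: []
LOAD_FAST i → push 2. Stack: [2]
LOAD_CONST → push 3. Stack: [2, 3]
COMPARE_OP bool(<) → 2 vs 3 = True. Stack: [True]
POP_JUMP_IF_FALSE → pop True; no jump. Stack: []
LOAD_FAST_LOAD_FAST q,i → push -15,2. Stack: [-15, 2]
BINARY_OP + → -15 + 2 = -13. Stack: [-13]
STORE_FAST q → q=-13. Stack: []
LOAD_FAST i → push 2. Stack: [2]
LOAD_CONST → push 1. Stack: [2, 1]
BINARY_OP + → 2 + 1 = 3. Stack: [3]
STORE_FAST i → i=3. Stack: []
LOAD_FAST i → push 3. Stack: [3]
LOAD_CONST → push 3. Stack: [3, 3]
COMPARE_OP bool(<) → 3 vs 3 = False. Stack: [False]
POP_JUMP_IF_FALSE → pop False; jump. Stack: []
LOAD_FAST q → push -13. Stack: [-13]
RETURN_VALUE → return -13.

-13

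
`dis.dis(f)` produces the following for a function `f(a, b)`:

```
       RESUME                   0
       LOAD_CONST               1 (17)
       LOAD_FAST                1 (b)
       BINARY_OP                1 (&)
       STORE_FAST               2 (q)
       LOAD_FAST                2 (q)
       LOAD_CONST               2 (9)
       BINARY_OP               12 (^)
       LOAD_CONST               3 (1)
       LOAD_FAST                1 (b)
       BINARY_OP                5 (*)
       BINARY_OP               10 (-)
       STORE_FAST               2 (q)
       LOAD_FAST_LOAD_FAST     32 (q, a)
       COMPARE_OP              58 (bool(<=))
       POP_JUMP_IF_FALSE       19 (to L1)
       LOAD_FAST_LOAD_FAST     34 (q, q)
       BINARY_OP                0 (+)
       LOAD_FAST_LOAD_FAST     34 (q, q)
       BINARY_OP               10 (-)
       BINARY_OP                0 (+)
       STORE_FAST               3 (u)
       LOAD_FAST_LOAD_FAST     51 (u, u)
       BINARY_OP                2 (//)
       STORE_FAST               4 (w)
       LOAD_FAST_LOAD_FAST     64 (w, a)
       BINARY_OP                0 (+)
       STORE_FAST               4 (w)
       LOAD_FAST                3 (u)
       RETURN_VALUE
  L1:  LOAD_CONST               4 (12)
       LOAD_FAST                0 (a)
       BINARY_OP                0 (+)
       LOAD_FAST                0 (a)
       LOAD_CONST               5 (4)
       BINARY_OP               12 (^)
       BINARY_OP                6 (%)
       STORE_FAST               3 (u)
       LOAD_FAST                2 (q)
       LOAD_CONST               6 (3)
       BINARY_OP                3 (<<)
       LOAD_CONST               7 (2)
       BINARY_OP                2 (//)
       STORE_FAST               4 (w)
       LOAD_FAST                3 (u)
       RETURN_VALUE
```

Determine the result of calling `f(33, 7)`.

2

LOAD_CONST → push 17. Stack: [17]
LOAD_FAST b → push 7. Stack: [17, 7]
BINARY_OP & → 17 & 7 = 1. Stack: [1]
STORE_FAST q → q=1. Stack: []
LOAD_FAST q → push 1. Stack: [1]
LOAD_CONST → push 9. Stack: [1, 9]
BINARY_OP ^ → 1 ^ 9 = 8. Stack: [8]
LOAD_CONST → push 1. Stack: [8, 1]
LOAD_FAST b → push 7. Stack: [8, 1, 7]
BINARY_OP * → 1 * 7 = 7. Stack: [8, 7]
BINARY_OP - → 8 - 7 = 1. Stack: [1]
STORE_FAST q → q=1. Stack: []
LOAD_FAST_LOAD_FAST q,a → push 1,33. Stack: [1, 33]
COMPARE_OP bool(<=) → 1 vs 33 = True. Stack: [True]
POP_JUMP_IF_FALSE → pop True; no jump. Stack: []
LOAD_FAST_LOAD_FAST q,q → push 1,1. Stack: [1, 1]
BINARY_OP + → 1 + 1 = 2. Stack: [2]
LOAD_FAST_LOAD_FAST q,q → push 1,1. Stack: [2, 1, 1]
BINARY_OP - → 1 - 1 = 0. Stack: [2, 0]
BINARY_OP + → 2 + 0 = 2. Stack: [2]
STORE_FAST u → u=2. Stack: []
LOAD_FAST_LOAD_FAST u,u → push 2,2. Stack: [2, 2]
BINARY_OP // → 2 // 2 = 1. Stack: [1]
STORE_FAST w → w=1. Stack: []
LOAD_FAST_LOAD_FAST w,a → push 1,33. Stack: [1, 33]
BINARY_OP + → 1 + 33 = 34. Stack: [34]
STORE_FAST w → w=34. Stack: []
LOAD_FAST u → push 2. Stack: [2]
RETURN_VALUE → return 2.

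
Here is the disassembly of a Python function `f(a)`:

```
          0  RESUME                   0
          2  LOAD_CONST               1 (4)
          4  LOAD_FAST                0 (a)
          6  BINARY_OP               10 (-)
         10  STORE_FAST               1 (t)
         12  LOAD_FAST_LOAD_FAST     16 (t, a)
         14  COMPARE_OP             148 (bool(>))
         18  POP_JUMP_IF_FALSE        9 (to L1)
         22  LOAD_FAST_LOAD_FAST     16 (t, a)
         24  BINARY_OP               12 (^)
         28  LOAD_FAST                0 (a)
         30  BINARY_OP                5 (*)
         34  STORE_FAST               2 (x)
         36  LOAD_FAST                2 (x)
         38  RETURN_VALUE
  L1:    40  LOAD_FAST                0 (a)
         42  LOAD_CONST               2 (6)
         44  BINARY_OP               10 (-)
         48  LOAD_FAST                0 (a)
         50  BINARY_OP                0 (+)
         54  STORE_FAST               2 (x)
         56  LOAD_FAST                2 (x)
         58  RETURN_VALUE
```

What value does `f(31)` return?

LOAD_CONST → push 4. Stack: [4]
LOAD_FAST a → push 31. Stack: [4, 31]
BINARY_OP - → 4 - 31 = -27. Stack: [-27]
STORE_FAST t → t=-27. Stack: []
LOAD_FAST_LOAD_FAST t,a → push -27,31. Stack: [-27, 31]
COMPARE_OP bool(>) → -27 vs 31 = False. Stack: [False]
POP_JUMP_IF_FALSE → pop False; jump. Stack: []
LOAD_FAST a → push 31. Stack: [31]
LOAD_CONST → push 6. Stack: [31, 6]
BINARY_OP - → 31 - 6 = 25. Stack: [25]
LOAD_FAST a → push 31. Stack: [25, 31]
BINARY_OP + → 25 + 31 = 56. Stack: [56]
STORE_FAST x → x=56. Stack: []
LOAD_FAST x → push 56. Stack: [56]
RETURN_VALUE → return 56.

56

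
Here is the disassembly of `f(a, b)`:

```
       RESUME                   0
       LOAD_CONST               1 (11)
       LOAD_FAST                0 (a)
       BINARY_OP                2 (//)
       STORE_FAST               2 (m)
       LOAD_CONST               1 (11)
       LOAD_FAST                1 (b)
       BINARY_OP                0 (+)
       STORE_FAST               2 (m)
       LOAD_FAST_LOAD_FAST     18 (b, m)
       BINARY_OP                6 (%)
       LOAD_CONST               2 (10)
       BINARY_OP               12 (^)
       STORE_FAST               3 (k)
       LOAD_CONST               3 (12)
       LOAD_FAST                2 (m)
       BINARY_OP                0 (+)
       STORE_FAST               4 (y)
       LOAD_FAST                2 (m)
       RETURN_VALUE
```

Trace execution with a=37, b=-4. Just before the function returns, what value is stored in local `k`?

9

LOAD_CONST → push 11. Stack: [11]
LOAD_FAST a → push 37. Stack: [11, 37]
BINARY_OP // → 11 // 37 = 0. Stack: [0]
STORE_FAST m → m=0. Stack: []
LOAD_CONST → push 11. Stack: [11]
LOAD_FAST b → push -4. Stack: [11, -4]
BINARY_OP + → 11 + -4 = 7. Stack: [7]
STORE_FAST m → m=7. Stack: []
LOAD_FAST_LOAD_FAST b,m → push -4,7. Stack: [-4, 7]
BINARY_OP % → -4 % 7 = 3. Stack: [3]
LOAD_CONST → push 10. Stack: [3, 10]
BINARY_OP ^ → 3 ^ 10 = 9. Stack: [9]
STORE_FAST k → k=9. Stack: []
LOAD_CONST → push 12. Stack: [12]
LOAD_FAST m → push 7. Stack: [12, 7]
BINARY_OP + → 12 + 7 = 19. Stack: [19]
STORE_FAST y → y=19. Stack: []
LOAD_FAST m → push 7. Stack: [7]
RETURN_VALUE → return 7.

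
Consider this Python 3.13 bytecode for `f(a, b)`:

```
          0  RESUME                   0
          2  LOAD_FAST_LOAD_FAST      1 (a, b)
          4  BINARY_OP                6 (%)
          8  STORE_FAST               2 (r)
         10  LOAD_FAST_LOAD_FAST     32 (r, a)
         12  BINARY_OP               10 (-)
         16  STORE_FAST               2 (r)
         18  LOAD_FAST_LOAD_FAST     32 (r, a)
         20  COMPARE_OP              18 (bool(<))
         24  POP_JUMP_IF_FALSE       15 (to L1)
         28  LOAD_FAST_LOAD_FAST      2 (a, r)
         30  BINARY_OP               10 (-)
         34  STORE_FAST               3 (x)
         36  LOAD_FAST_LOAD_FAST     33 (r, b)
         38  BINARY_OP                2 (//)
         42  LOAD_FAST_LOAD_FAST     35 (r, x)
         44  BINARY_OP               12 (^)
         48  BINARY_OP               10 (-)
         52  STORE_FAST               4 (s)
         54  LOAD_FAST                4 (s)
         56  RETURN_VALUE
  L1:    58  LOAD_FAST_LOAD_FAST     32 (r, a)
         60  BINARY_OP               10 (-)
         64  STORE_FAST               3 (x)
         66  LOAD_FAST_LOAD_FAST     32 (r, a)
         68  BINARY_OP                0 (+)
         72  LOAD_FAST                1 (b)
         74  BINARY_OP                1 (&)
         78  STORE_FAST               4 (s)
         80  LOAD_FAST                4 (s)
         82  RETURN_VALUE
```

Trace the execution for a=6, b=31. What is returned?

LOAD_FAST_LOAD_FAST a,b → push 6,31. Stack: [6, 31]
BINARY_OP % → 6 % 31 = 6. Stack: [6]
STORE_FAST r → r=6. Stack: []
LOAD_FAST_LOAD_FAST r,a → push 6,6. Stack: [6, 6]
BINARY_OP - → 6 - 6 = 0. Stack: [0]
STORE_FAST r → r=0. Stack: []
LOAD_FAST_LOAD_FAST r,a → push 0,6. Stack: [0, 6]
COMPARE_OP bool(<) → 0 vs 6 = True. Stack: [True]
POP_JUMP_IF_FALSE → pop True; no jump. Stack: []
LOAD_FAST_LOAD_FAST a,r → push 6,0. Stack: [6, 0]
BINARY_OP - → 6 - 0 = 6. Stack: [6]
STORE_FAST x → x=6. Stack: []
LOAD_FAST_LOAD_FAST r,b → push 0,31. Stack: [0, 31]
BINARY_OP // → 0 // 31 = 0. Stack: [0]
LOAD_FAST_LOAD_FAST r,x → push 0,6. Stack: [0, 0, 6]
BINARY_OP ^ → 0 ^ 6 = 6. Stack: [0, 6]
BINARY_OP - → 0 - 6 = -6. Stack: [-6]
STORE_FAST s → s=-6. Stack: []
LOAD_FAST s → push -6. Stack: [-6]
RETURN_VALUE → return -6.

-6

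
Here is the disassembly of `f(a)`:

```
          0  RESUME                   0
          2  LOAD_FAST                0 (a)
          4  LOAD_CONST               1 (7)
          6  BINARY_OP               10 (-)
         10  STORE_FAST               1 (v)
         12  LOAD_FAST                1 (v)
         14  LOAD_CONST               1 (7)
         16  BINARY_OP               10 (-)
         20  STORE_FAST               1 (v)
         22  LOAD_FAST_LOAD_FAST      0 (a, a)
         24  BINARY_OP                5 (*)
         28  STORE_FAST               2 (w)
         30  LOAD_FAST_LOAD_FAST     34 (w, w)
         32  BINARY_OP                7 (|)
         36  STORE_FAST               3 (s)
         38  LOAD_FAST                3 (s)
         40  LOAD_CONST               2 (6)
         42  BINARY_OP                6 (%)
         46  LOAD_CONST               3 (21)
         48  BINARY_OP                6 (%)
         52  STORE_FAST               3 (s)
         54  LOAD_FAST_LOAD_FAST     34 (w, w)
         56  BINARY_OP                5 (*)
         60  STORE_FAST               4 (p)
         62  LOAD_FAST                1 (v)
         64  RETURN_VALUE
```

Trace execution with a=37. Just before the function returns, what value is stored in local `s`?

LOAD_FAST a → push 37. Stack: [37]
LOAD_CONST → push 7. Stack: [37, 7]
BINARY_OP - → 37 - 7 = 30. Stack: [30]
STORE_FAST v → v=30. Stack: []
LOAD_FAST v → push 30. Stack: [30]
LOAD_CONST → push 7. Stack: [30, 7]
BINARY_OP - → 30 - 7 = 23. Stack: [23]
STORE_FAST v → v=23. Stack: []
LOAD_FAST_LOAD_FAST a,a → push 37,37. Stack: [37, 37]
BINARY_OP * → 37 * 37 = 1369. Stack: [1369]
STORE_FAST w → w=1369. Stack: []
LOAD_FAST_LOAD_FAST w,w → push 1369,1369. Stack: [1369, 1369]
BINARY_OP | → 1369 | 1369 = 1369. Stack: [1369]
STORE_FAST s → s=1369. Stack: []
LOAD_FAST s → push 1369. Stack: [1369]
LOAD_CONST → push 6. Stack: [1369, 6]
BINARY_OP % → 1369 % 6 = 1. Stack: [1]
LOAD_CONST → push 21. Stack: [1, 21]
BINARY_OP % → 1 % 21 = 1. Stack: [1]
STORE_FAST s → s=1. Stack: []
LOAD_FAST_LOAD_FAST w,w → push 1369,1369. Stack: [1369, 1369]
BINARY_OP * → 1369 * 1369 = 1874161. Stack: [1874161]
STORE_FAST p → p=1874161. Stack: []
LOAD_FAST v → push 23. Stack: [23]
RETURN_VALUE → return 23.

1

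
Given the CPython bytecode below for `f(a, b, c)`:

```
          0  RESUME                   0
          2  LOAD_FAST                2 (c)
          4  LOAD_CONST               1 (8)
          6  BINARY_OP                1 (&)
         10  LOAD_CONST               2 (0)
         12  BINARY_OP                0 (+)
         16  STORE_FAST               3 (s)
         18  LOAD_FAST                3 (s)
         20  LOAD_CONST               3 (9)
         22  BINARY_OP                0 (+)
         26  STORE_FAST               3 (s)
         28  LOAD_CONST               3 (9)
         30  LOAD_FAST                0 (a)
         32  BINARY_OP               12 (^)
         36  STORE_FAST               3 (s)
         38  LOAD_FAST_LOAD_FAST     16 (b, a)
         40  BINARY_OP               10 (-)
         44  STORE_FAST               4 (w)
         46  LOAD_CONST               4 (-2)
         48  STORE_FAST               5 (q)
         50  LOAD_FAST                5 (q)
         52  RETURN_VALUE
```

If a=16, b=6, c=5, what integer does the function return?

LOAD_FAST c → push 5. Stack: [5]
LOAD_CONST → push 8. Stack: [5, 8]
BINARY_OP & → 5 & 8 = 0. Stack: [0]
LOAD_CONST → push 0. Stack: [0, 0]
BINARY_OP + → 0 + 0 = 0. Stack: [0]
STORE_FAST s → s=0. Stack: []
LOAD_FAST s → push 0. Stack: [0]
LOAD_CONST → push 9. Stack: [0, 9]
BINARY_OP + → 0 + 9 = 9. Stack: [9]
STORE_FAST s → s=9. Stack: []
LOAD_CONST → push 9. Stack: [9]
LOAD_FAST a → push 16. Stack: [9, 16]
BINARY_OP ^ → 9 ^ 16 = 25. Stack: [25]
STORE_FAST s → s=25. Stack: []
LOAD_FAST_LOAD_FAST b,a → push 6,16. Stack: [6, 16]
BINARY_OP - → 6 - 16 = -10. Stack: [-10]
STORE_FAST w → w=-10. Stack: []
LOAD_CONST → push -2. Stack: [-2]
STORE_FAST q → q=-2. Stack: []
LOAD_FAST q → push -2. Stack: [-2]
RETURN_VALUE → return -2.

-2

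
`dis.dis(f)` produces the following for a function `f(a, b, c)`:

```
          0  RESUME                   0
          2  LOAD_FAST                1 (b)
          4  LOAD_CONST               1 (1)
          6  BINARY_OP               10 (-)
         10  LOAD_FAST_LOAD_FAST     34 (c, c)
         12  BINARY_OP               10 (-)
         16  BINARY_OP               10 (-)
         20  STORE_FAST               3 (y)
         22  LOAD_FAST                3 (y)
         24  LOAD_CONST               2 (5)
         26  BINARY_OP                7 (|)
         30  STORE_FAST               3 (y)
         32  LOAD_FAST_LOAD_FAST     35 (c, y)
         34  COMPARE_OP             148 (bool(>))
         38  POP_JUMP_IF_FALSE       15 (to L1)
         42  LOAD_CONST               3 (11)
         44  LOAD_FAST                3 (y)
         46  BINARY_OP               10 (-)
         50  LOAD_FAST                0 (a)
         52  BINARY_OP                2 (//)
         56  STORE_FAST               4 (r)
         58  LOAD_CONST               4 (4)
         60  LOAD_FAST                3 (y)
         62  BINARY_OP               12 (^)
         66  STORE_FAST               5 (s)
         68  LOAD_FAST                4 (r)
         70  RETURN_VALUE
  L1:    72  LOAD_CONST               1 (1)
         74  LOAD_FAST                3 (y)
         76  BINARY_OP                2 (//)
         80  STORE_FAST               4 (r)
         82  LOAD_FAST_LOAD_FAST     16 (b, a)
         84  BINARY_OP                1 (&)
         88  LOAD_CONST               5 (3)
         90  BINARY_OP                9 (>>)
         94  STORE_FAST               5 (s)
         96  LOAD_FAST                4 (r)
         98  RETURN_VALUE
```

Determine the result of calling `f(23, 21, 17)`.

0

LOAD_FAST b → push 21. Stack: [21]
LOAD_CONST → push 1. Stack: [21, 1]
BINARY_OP - → 21 - 1 = 20. Stack: [20]
LOAD_FAST_LOAD_FAST c,c → push 17,17. Stack: [20, 17, 17]
BINARY_OP - → 17 - 17 = 0. Stack: [20, 0]
BINARY_OP - → 20 - 0 = 20. Stack: [20]
STORE_FAST y → y=20. Stack: []
LOAD_FAST y → push 20. Stack: [20]
LOAD_CONST → push 5. Stack: [20, 5]
BINARY_OP | → 20 | 5 = 21. Stack: [21]
STORE_FAST y → y=21. Stack: []
LOAD_FAST_LOAD_FAST c,y → push 17,21. Stack: [17, 21]
COMPARE_OP bool(>) → 17 vs 21 = False. Stack: [False]
POP_JUMP_IF_FALSE → pop False; jump. Stack: []
LOAD_CONST → push 1. Stack: [1]
LOAD_FAST y → push 21. Stack: [1, 21]
BINARY_OP // → 1 // 21 = 0. Stack: [0]
STORE_FAST r → r=0. Stack: []
LOAD_FAST_LOAD_FAST b,a → push 21,23. Stack: [21, 23]
BINARY_OP & → 21 & 23 = 21. Stack: [21]
LOAD_CONST → push 3. Stack: [21, 3]
BINARY_OP >> → 21 >> 3 = 2. Stack: [2]
STORE_FAST s → s=2. Stack: []
LOAD_FAST r → push 0. Stack: [0]
RETURN_VALUE → return 0.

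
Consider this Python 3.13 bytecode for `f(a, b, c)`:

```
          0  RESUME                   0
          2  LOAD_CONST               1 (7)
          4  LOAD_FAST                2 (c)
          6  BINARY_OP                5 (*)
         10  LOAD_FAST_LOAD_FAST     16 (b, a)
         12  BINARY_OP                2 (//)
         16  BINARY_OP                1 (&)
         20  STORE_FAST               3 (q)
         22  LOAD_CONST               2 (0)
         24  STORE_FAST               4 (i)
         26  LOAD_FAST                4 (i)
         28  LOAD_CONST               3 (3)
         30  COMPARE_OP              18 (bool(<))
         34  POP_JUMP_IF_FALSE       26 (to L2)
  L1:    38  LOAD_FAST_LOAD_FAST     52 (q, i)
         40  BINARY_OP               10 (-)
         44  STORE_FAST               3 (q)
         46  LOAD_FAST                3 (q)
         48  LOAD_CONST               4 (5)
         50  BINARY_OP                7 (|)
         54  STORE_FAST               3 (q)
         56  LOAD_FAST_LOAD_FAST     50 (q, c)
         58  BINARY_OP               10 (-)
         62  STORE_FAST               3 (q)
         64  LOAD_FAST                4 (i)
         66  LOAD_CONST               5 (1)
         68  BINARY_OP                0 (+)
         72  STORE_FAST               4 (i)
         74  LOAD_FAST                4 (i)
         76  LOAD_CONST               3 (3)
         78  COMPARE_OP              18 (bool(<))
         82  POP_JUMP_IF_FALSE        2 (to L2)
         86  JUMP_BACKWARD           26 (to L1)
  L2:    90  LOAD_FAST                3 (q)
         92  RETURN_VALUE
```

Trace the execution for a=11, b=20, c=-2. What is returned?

9

LOAD_CONST → push 7
LOAD_FAST c → push -2
BINARY_OP * → 7 * -2 = -14
LOAD_FAST_LOAD_FAST b,a → push 20,11
BINARY_OP // → 20 // 11 = 1
BINARY_OP & → -14 & 1 = 0
STORE_FAST q → q=0
LOAD_CONST → push 0
STORE_FAST i → i=0
LOAD_FAST i → push 0
LOAD_CONST → push 3
COMPARE_OP bool(<) → 0 vs 3 = True
POP_JUMP_IF_FALSE → pop True; no jump
LOAD_FAST_LOAD_FAST q,i → push 0,0
BINARY_OP - → 0 - 0 = 0
STORE_FAST q → q=0
LOAD_FAST q → push 0
LOAD_CONST → push 5
BINARY_OP | → 0 | 5 = 5
STORE_FAST q → q=5
LOAD_FAST_LOAD_FAST q,c → push 5,-2
BINARY_OP - → 5 - -2 = 7
STORE_FAST q → q=7
LOAD_FAST i → push 0
LOAD_CONST → push 1
BINARY_OP + → 0 + 1 = 1
STORE_FAST i → i=1
LOAD_FAST i → push 1
LOAD_CONST → push 3
COMPARE_OP bool(<) → 1 vs 3 = True
POP_JUMP_IF_FALSE → pop True; no jump
LOAD_FAST_LOAD_FAST q,i → push 7,1
BINARY_OP - → 7 - 1 = 6
STORE_FAST q → q=6
LOAD_FAST q → push 6
LOAD_CONST → push 5
BINARY_OP | → 6 | 5 = 7
STORE_FAST q → q=7
LOAD_FAST_LOAD_FAST q,c → push 7,-2
BINARY_OP - → 7 - -2 = 9
STORE_FAST q → q=9
LOAD_FAST i → push 1
LOAD_CONST → push 1
BINARY_OP + → 1 + 1 = 2
STORE_FAST i → i=2
LOAD_FAST i → push 2
LOAD_CONST → push 3
COMPARE_OP bool(<) → 2 vs 3 = True
POP_JUMP_IF_FALSE → pop True; no jump
LOAD_FAST_LOAD_FAST q,i → push 9,2
BINARY_OP - → 9 - 2 = 7
STORE_FAST q → q=7
LOAD_FAST q → push 7
LOAD_CONST → push 5
BINARY_OP | → 7 | 5 = 7
STORE_FAST q → q=7
LOAD_FAST_LOAD_FAST q,c → push 7,-2
BINARY_OP - → 7 - -2 = 9
STORE_FAST q → q=9
LOAD_FAST i → push 2
LOAD_CONST → push 1
BINARY_OP + → 2 + 1 = 3
STORE_FAST i → i=3
LOAD_FAST i → push 3
LOAD_CONST → push 3
COMPARE_OP bool(<) → 3 vs 3 = False
POP_JUMP_IF_FALSE → pop False; jump
LOAD_FAST q → push 9
RETURN_VALUE → return 9.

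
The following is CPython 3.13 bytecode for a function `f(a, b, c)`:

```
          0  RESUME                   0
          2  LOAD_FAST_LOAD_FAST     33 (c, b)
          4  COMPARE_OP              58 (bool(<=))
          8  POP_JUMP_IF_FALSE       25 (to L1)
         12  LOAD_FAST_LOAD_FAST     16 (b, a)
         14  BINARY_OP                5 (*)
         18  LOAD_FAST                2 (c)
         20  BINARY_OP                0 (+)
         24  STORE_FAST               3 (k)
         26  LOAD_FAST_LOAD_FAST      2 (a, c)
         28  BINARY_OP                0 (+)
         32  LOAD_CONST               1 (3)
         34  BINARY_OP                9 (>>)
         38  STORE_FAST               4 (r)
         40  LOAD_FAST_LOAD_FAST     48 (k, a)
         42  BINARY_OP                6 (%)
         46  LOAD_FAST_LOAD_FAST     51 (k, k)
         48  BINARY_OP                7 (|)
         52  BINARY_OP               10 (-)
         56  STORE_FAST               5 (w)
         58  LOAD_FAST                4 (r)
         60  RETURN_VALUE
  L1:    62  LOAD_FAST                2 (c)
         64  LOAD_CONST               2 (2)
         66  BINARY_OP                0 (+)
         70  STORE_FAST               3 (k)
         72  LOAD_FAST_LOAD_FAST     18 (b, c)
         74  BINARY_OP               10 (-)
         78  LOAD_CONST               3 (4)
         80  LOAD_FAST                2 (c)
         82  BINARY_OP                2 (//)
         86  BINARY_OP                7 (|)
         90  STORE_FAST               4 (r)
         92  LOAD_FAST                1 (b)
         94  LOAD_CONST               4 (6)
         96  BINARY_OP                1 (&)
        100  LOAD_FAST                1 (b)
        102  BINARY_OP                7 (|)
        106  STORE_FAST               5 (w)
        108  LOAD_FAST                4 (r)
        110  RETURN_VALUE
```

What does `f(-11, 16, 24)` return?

-8

LOAD_FAST_LOAD_FAST c,b → push 24,16. Stack: [24, 16]
COMPARE_OP bool(<=) → 24 vs 16 = False. Stack: [False]
POP_JUMP_IF_FALSE → pop False; jump. Stack: []
LOAD_FAST c → push 24. Stack: [24]
LOAD_CONST → push 2. Stack: [24, 2]
BINARY_OP + → 24 + 2 = 26. Stack: [26]
STORE_FAST k → k=26. Stack: []
LOAD_FAST_LOAD_FAST b,c → push 16,24. Stack: [16, 24]
BINARY_OP - → 16 - 24 = -8. Stack: [-8]
LOAD_CONST → push 4. Stack: [-8, 4]
LOAD_FAST c → push 24. Stack: [-8, 4, 24]
BINARY_OP // → 4 // 24 = 0. Stack: [-8, 0]
BINARY_OP | → -8 | 0 = -8. Stack: [-8]
STORE_FAST r → r=-8. Stack: []
LOAD_FAST b → push 16. Stack: [16]
LOAD_CONST → push 6. Stack: [16, 6]
BINARY_OP & → 16 & 6 = 0. Stack: [0]
LOAD_FAST b → push 16. Stack: [0, 16]
BINARY_OP | → 0 | 16 = 16. Stack: [16]
STORE_FAST w → w=16. Stack: []
LOAD_FAST r → push -8. Stack: [-8]
RETURN_VALUE → return -8.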